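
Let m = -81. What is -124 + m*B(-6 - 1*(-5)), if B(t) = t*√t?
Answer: -124 + 81*I ≈ -124.0 + 81.0*I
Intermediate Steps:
B(t) = t^(3/2)
-124 + m*B(-6 - 1*(-5)) = -124 - 81*(-6 - 1*(-5))^(3/2) = -124 - 81*(-6 + 5)^(3/2) = -124 - (-81)*I = -124 + 81*I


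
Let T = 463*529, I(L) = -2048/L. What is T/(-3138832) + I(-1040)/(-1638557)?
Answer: -26086647042531/334305084452560 ≈ -0.078032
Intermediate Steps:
T = 244927
T/(-3138832) + I(-1040)/(-1638557) = 244927/(-3138832) - 2048/(-1040)/(-1638557) = 244927*(-1/3138832) - 2048*(-1/1040)*(-1/1638557) = -244927/3138832 + (128/65)*(-1/1638557) = -244927/3138832 - 128/106506205 = -26086647042531/334305084452560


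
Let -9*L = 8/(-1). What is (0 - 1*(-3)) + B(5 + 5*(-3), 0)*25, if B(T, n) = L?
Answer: 227/9 ≈ 25.222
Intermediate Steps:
L = 8/9 (L = -8/(9*(-1)) = -8*(-1)/9 = -⅑*(-8) = 8/9 ≈ 0.88889)
B(T, n) = 8/9
(0 - 1*(-3)) + B(5 + 5*(-3), 0)*25 = (0 - 1*(-3)) + (8/9)*25 = (0 + 3) + 200/9 = 3 + 200/9 = 227/9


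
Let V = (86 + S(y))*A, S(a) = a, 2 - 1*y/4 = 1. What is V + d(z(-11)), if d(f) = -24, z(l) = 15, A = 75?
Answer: 6726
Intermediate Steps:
y = 4 (y = 8 - 4*1 = 8 - 4 = 4)
V = 6750 (V = (86 + 4)*75 = 90*75 = 6750)
V + d(z(-11)) = 6750 - 24 = 6726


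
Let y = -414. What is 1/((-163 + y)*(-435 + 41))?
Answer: 1/227338 ≈ 4.3987e-6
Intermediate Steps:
1/((-163 + y)*(-435 + 41)) = 1/((-163 - 414)*(-435 + 41)) = 1/(-577*(-394)) = 1/227338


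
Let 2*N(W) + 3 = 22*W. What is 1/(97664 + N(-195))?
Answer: 2/191035 ≈ 1.0469e-5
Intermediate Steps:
N(W) = -3/2 + 11*W (N(W) = -3/2 + (22*W)/2 = -3/2 + 11*W)
1/(97664 + N(-195)) = 1/(97664 + (-3/2 + 11*(-195))) = 1/(97664 + (-3/2 - 2145)) = 1/(97664 - 4293/2) = 1/(191035/2) = 2/191035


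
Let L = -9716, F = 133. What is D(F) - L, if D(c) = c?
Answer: 9849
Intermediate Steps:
D(F) - L = 133 - 1*(-9716) = 133 + 9716 = 9849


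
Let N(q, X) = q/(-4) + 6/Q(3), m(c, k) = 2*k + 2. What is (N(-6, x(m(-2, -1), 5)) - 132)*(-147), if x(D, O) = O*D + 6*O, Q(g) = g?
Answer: 37779/2 ≈ 18890.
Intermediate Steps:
m(c, k) = 2 + 2*k
x(D, O) = 6*O + D*O (x(D, O) = D*O + 6*O = 6*O + D*O)
N(q, X) = 2 - q/4 (N(q, X) = q/(-4) + 6/3 = q*(-¼) + 6*(⅓) = -q/4 + 2 = 2 - q/4)
(N(-6, x(m(-2, -1), 5)) - 132)*(-147) = ((2 - ¼*(-6)) - 132)*(-147) = ((2 + 3/2) - 132)*(-147) = (7/2 - 132)*(-147) = -257/2*(-147) = 37779/2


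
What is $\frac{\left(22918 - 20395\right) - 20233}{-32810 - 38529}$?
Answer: $\frac{17710}{71339} \approx 0.24825$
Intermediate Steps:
$\frac{\left(22918 - 20395\right) - 20233}{-32810 - 38529} = \frac{2523 - 20233}{-71339} = \left(-17710\right) \left(- \frac{1}{71339}\right) = \frac{17710}{71339}$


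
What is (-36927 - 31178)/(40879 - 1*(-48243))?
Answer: -68105/89122 ≈ -0.76418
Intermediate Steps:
(-36927 - 31178)/(40879 - 1*(-48243)) = -68105/(40879 + 48243) = -68105/89122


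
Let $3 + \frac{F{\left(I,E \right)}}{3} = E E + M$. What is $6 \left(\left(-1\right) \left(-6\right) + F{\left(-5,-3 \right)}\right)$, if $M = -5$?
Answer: $54$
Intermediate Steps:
$F{\left(I,E \right)} = -24 + 3 E^{2}$ ($F{\left(I,E \right)} = -9 + 3 \left(E E - 5\right) = -9 + 3 \left(E^{2} - 5\right) = -9 + 3 \left(-5 + E^{2}\right) = -9 + \left(-15 + 3 E^{2}\right) = -24 + 3 E^{2}$)
$6 \left(\left(-1\right) \left(-6\right) + F{\left(-5,-3 \right)}\right) = 6 \left(\left(-1\right) \left(-6\right) - \left(24 - 3 \left(-3\right)^{2}\right)\right) = 6 \left(6 + \left(-24 + 3 \cdot 9\right)\right) = 6 \left(6 + \left(-24 + 27\right)\right) = 6 \left(6 + 3\right) = 6 \cdot 9 = 54$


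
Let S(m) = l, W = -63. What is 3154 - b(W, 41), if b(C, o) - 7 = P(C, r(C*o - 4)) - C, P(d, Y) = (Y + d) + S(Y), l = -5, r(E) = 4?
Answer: 3148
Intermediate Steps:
S(m) = -5
P(d, Y) = -5 + Y + d (P(d, Y) = (Y + d) - 5 = -5 + Y + d)
b(C, o) = 6 (b(C, o) = 7 + ((-5 + 4 + C) - C) = 7 + ((-1 + C) - C) = 7 - 1 = 6)
3154 - b(W, 41) = 3154 - 1*6 = 3154 - 6 = 3148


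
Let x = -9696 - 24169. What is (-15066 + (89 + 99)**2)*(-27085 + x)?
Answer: -1235944100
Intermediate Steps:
x = -33865
(-15066 + (89 + 99)**2)*(-27085 + x) = (-15066 + (89 + 99)**2)*(-27085 - 33865) = (-15066 + 188**2)*(-60950) = (-15066 + 35344)*(-60950) = 20278*(-60950) = -1235944100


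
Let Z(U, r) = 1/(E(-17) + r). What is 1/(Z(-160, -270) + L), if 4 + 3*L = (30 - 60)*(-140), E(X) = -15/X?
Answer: 1525/2132961 ≈ 0.00071497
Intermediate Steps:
L = 4196/3 (L = -4/3 + ((30 - 60)*(-140))/3 = -4/3 + (-30*(-140))/3 = -4/3 + (⅓)*4200 = -4/3 + 1400 = 4196/3 ≈ 1398.7)
Z(U, r) = 1/(15/17 + r) (Z(U, r) = 1/(-15/(-17) + r) = 1/(-15*(-1/17) + r) = 1/(15/17 + r))
1/(Z(-160, -270) + L) = 1/(17/(15 + 17*(-270)) + 4196/3) = 1/(17/(15 - 4590) + 4196/3) = 1/(17/(-4575) + 4196/3) = 1/(17*(-1/4575) + 4196/3) = 1/(-17/4575 + 4196/3) = 1/(2132961/1525) = 1525/2132961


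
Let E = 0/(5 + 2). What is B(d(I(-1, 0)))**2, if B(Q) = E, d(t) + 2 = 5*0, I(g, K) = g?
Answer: 0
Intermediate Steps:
d(t) = -2 (d(t) = -2 + 5*0 = -2 + 0 = -2)
E = 0 (E = 0/7 = 0*(1/7) = 0)
B(Q) = 0
B(d(I(-1, 0)))**2 = 0**2 = 0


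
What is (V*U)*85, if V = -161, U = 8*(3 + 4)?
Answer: -766360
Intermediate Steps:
U = 56 (U = 8*7 = 56)
(V*U)*85 = -161*56*85 = -9016*85 = -766360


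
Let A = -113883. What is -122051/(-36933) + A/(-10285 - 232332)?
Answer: 33817688306/8960573661 ≈ 3.7741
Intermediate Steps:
-122051/(-36933) + A/(-10285 - 232332) = -122051/(-36933) - 113883/(-10285 - 232332) = -122051*(-1/36933) - 113883/(-242617) = 122051/36933 - 113883*(-1/242617) = 122051/36933 + 113883/242617 = 33817688306/8960573661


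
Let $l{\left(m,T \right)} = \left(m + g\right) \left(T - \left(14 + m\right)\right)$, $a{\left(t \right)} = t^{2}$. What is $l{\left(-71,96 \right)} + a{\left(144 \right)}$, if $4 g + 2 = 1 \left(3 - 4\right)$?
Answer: $\frac{39033}{4} \approx 9758.3$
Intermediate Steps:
$g = - \frac{3}{4}$ ($g = - \frac{1}{2} + \frac{1 \left(3 - 4\right)}{4} = - \frac{1}{2} + \frac{1 \left(-1\right)}{4} = - \frac{1}{2} + \frac{1}{4} \left(-1\right) = - \frac{1}{2} - \frac{1}{4} = - \frac{3}{4} \approx -0.75$)
$l{\left(m,T \right)} = \left(- \frac{3}{4} + m\right) \left(-14 + T - m\right)$ ($l{\left(m,T \right)} = \left(m - \frac{3}{4}\right) \left(T - \left(14 + m\right)\right) = \left(- \frac{3}{4} + m\right) \left(-14 + T - m\right)$)
$l{\left(-71,96 \right)} + a{\left(144 \right)} = \left(\frac{21}{2} - \left(-71\right)^{2} - - \frac{3763}{4} - 72 + 96 \left(-71\right)\right) + 144^{2} = \left(\frac{21}{2} - 5041 + \frac{3763}{4} - 72 - 6816\right) + 20736 = - \frac{43911}{4} + 20736 = \frac{39033}{4}$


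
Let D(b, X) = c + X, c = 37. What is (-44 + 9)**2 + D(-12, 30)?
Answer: 1292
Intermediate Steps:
D(b, X) = 37 + X
(-44 + 9)**2 + D(-12, 30) = (-44 + 9)**2 + (37 + 30) = (-35)**2 + 67 = 1225 + 67 = 1292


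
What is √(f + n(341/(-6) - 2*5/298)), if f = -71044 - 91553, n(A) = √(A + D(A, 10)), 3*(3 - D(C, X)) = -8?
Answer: √(-129953375892 + 894*I*√40921062)/894 ≈ 0.0088726 + 403.23*I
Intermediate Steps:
D(C, X) = 17/3 (D(C, X) = 3 - ⅓*(-8) = 3 + 8/3 = 17/3)
n(A) = √(17/3 + A) (n(A) = √(A + 17/3) = √(17/3 + A))
f = -162597
√(f + n(341/(-6) - 2*5/298)) = √(-162597 + √(51 + 9*(341/(-6) - 2*5/298))/3) = √(-162597 + √(51 + 9*(341*(-⅙) - 10*1/298))/3) = √(-162597 + √(51 + 9*(-341/6 - 5/149))/3) = √(-162597 + √(51 + 9*(-50839/894))/3) = √(-162597 + √(51 - 152517/298)/3) = √(-162597 + √(-137319/298)/3) = √(-162597 + (I*√40921062/298)/3) = √(-162597 + I*√40921062/894)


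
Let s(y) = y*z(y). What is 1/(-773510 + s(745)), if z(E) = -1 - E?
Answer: -1/1329280 ≈ -7.5229e-7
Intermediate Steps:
s(y) = y*(-1 - y)
1/(-773510 + s(745)) = 1/(-773510 - 1*745*(1 + 745)) = 1/(-773510 - 1*745*746) = 1/(-773510 - 555770) = 1/(-1329280) = -1/1329280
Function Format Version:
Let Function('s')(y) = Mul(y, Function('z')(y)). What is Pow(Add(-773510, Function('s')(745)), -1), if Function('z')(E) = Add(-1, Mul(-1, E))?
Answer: Rational(-1, 1329280) ≈ -7.5229e-7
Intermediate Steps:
Function('s')(y) = Mul(y, Add(-1, Mul(-1, y)))
Pow(Add(-773510, Function('s')(745)), -1) = Pow(Add(-773510, Mul(-1, 745, Add(1, 745))), -1) = Pow(Add(-773510, Mul(-1, 745, 746)), -1) = Pow(Add(-773510, -555770), -1) = Pow(-1329280, -1) = Rational(-1, 1329280)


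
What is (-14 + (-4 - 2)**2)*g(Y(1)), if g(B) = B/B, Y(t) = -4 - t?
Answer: 22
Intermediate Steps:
g(B) = 1
(-14 + (-4 - 2)**2)*g(Y(1)) = (-14 + (-4 - 2)**2)*1 = (-14 + (-6)**2)*1 = (-14 + 36)*1 = 22*1 = 22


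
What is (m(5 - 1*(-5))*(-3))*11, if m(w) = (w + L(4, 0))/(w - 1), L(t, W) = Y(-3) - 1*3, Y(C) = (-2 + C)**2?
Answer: -352/3 ≈ -117.33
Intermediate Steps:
L(t, W) = 22 (L(t, W) = (-2 - 3)**2 - 1*3 = (-5)**2 - 3 = 25 - 3 = 22)
m(w) = (22 + w)/(-1 + w) (m(w) = (w + 22)/(w - 1) = (22 + w)/(-1 + w))
(m(5 - 1*(-5))*(-3))*11 = (((22 + (5 - 1*(-5)))/(-1 + (5 - 1*(-5))))*(-3))*11 = (((22 + (5 + 5))/(-1 + (5 + 5)))*(-3))*11 = (((22 + 10)/(-1 + 10))*(-3))*11 = ((32/9)*(-3))*11 = -32/3*11 = -352/3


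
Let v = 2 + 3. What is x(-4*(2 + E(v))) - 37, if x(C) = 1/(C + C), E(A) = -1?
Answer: -297/8 ≈ -37.125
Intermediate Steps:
v = 5
x(C) = 1/(2*C)
x(-4*(2 + E(v))) - 37 = 1/(2*((-4*(2 - 1)))) - 37 = 1/(2*((-4*1))) - 37 = (1/2)/(-4) - 37 = (1/2)*(-1/4) - 37 = -1/8 - 37 = -297/8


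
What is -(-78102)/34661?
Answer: 78102/34661 ≈ 2.2533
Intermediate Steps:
-(-78102)/34661 = -1*(-78102/34661) = 78102/34661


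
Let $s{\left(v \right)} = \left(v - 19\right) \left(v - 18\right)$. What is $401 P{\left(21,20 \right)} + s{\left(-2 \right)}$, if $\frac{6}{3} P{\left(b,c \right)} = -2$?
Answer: $19$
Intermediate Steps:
$P{\left(b,c \right)} = -1$ ($P{\left(b,c \right)} = \frac{1}{2} \left(-2\right) = -1$)
$s{\left(v \right)} = \left(-19 + v\right) \left(-18 + v\right)$
$401 P{\left(21,20 \right)} + s{\left(-2 \right)} = 401 \left(-1\right) + \left(342 + \left(-2\right)^{2} - -74\right) = -401 + \left(342 + 4 + 74\right) = -401 + 420 = 19$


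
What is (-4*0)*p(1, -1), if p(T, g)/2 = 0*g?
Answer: 0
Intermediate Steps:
p(T, g) = 0 (p(T, g) = 2*(0*g) = 2*0 = 0)
(-4*0)*p(1, -1) = -4*0*0 = 0*0 = 0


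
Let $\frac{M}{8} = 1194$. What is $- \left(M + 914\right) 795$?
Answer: $-8320470$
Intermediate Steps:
$M = 9552$ ($M = 8 \cdot 1194 = 9552$)
$- \left(M + 914\right) 795 = - \left(9552 + 914\right) 795 = - 10466 \cdot 795 = \left(-1\right) 8320470 = -8320470$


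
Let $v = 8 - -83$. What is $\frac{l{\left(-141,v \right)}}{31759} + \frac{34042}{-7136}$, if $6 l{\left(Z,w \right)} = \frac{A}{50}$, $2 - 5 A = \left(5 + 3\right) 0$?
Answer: $- \frac{202713725341}{42493542000} \approx -4.7705$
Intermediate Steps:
$A = \frac{2}{5}$ ($A = \frac{2}{5} - \frac{\left(5 + 3\right) 0}{5} = \frac{2}{5} - \frac{8 \cdot 0}{5} = \frac{2}{5} - 0 = \frac{2}{5} + 0 = \frac{2}{5} \approx 0.4$)
$v = 91$ ($v = 8 + 83 = 91$)
$l{\left(Z,w \right)} = \frac{1}{750}$ ($l{\left(Z,w \right)} = \frac{\frac{2}{5} \cdot \frac{1}{50}}{6} = \frac{1}{6} \cdot \frac{1}{125} = \frac{1}{750}$)
$\frac{l{\left(-141,v \right)}}{31759} + \frac{34042}{-7136} = \frac{1}{750 \cdot 31759} + \frac{34042}{-7136} = \frac{1}{750} \cdot \frac{1}{31759} + 34042 \left(- \frac{1}{7136}\right) = \frac{1}{23819250} - \frac{17021}{3568} = - \frac{202713725341}{42493542000}$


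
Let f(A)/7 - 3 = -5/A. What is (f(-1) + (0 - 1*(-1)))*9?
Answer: 513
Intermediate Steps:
f(A) = 21 - 35/A (f(A) = 21 + 7*(-5/A) = 21 - 35/A)
(f(-1) + (0 - 1*(-1)))*9 = ((21 - 35/(-1)) + (0 - 1*(-1)))*9 = ((21 - 35*(-1)) + (0 + 1))*9 = ((21 + 35) + 1)*9 = (56 + 1)*9 = 57*9 = 513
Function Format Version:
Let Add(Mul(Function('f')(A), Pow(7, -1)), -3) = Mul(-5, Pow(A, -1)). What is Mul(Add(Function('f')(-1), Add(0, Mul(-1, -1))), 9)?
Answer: 513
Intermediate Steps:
Function('f')(A) = Add(21, Mul(-35, Pow(A, -1))) (Function('f')(A) = Add(21, Mul(7, Mul(-5, Pow(A, -1)))) = Add(21, Mul(-35, Pow(A, -1))))
Mul(Add(Function('f')(-1), Add(0, Mul(-1, -1))), 9) = Mul(Add(Add(21, Mul(-35, Pow(-1, -1))), Add(0, Mul(-1, -1))), 9) = Mul(Add(Add(21, Mul(-35, -1)), Add(0, 1)), 9) = Mul(Add(Add(21, 35), 1), 9) = Mul(Add(56, 1), 9) = Mul(57, 9) = 513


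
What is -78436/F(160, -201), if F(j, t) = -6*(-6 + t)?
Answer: -39218/621 ≈ -63.153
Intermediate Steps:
F(j, t) = 36 - 6*t
-78436/F(160, -201) = -78436/(36 - 6*(-201)) = -78436/(36 + 1206) = -78436/1242 = -78436*1/1242 = -39218/621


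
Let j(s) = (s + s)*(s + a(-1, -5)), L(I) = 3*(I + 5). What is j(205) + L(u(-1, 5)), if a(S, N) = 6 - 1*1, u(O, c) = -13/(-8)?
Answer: 688959/8 ≈ 86120.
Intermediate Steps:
u(O, c) = 13/8 (u(O, c) = -13*(-⅛) = 13/8)
L(I) = 15 + 3*I (L(I) = 3*(5 + I) = 15 + 3*I)
a(S, N) = 5 (a(S, N) = 6 - 1 = 5)
j(s) = 2*s*(5 + s) (j(s) = (s + s)*(s + 5) = (2*s)*(5 + s) = 2*s*(5 + s))
j(205) + L(u(-1, 5)) = 2*205*(5 + 205) + (15 + 3*(13/8)) = 2*205*210 + (15 + 39/8) = 86100 + 159/8 = 688959/8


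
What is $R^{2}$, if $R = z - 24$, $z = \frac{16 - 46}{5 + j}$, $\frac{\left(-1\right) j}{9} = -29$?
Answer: $\frac{10284849}{17689} \approx 581.43$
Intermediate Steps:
$j = 261$ ($j = \left(-9\right) \left(-29\right) = 261$)
$z = - \frac{15}{133}$ ($z = \frac{16 - 46}{5 + 261} = - \frac{30}{266} = \left(-30\right) \frac{1}{266} = - \frac{15}{133} \approx -0.11278$)
$R = - \frac{3207}{133}$ ($R = - \frac{15}{133} - 24 = - \frac{3207}{133} \approx -24.113$)
$R^{2} = \left(- \frac{3207}{133}\right)^{2} = \frac{10284849}{17689}$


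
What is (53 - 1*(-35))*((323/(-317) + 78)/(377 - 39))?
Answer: 1073732/53573 ≈ 20.042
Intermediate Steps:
(53 - 1*(-35))*((323/(-317) + 78)/(377 - 39)) = (53 + 35)*((323*(-1/317) + 78)/338) = 88*((-323/317 + 78)*(1/338)) = 88*((24403/317)*(1/338)) = 88*(24403/107146) = 1073732/53573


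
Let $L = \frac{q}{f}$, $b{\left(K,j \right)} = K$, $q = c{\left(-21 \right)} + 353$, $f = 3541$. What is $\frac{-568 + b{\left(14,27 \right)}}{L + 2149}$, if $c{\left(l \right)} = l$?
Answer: $- \frac{1961714}{7609941} \approx -0.25778$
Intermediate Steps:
$q = 332$ ($q = -21 + 353 = 332$)
$L = \frac{332}{3541} \approx 0.093759$
$\frac{-568 + b{\left(14,27 \right)}}{L + 2149} = \frac{-568 + 14}{\frac{332}{3541} + 2149} = - \frac{554}{\frac{7609941}{3541}} = \left(-554\right) \frac{3541}{7609941} = - \frac{1961714}{7609941}$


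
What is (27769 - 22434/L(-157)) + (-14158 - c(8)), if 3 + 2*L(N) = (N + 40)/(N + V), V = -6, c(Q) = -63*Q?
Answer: 1047022/31 ≈ 33775.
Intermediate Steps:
L(N) = -3/2 + (40 + N)/(2*(-6 + N)) (L(N) = -3/2 + ((N + 40)/(N - 6))/2 = -3/2 + ((40 + N)/(-6 + N))/2 = -3/2 + (40 + N)/(2*(-6 + N)))
(27769 - 22434/L(-157)) + (-14158 - c(8)) = (27769 - 22434*(-6 - 157)/(29 - 1*(-157))) + (-14158 - (-63)*8) = (27769 - 22434*(-163/(29 + 157))) + (-14158 - 1*(-504)) = (27769 - 22434/((-1/163*186))) + (-14158 + 504) = (27769 - 22434/(-186/163)) - 13654 = (27769 - 22434*(-163/186)) - 13654 = (27769 + 609457/31) - 13654 = 1470296/31 - 13654 = 1047022/31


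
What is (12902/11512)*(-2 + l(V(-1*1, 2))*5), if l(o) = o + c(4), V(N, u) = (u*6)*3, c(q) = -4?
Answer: 509629/2878 ≈ 177.08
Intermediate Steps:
V(N, u) = 18*u (V(N, u) = (6*u)*3 = 18*u)
l(o) = -4 + o (l(o) = o - 4 = -4 + o)
(12902/11512)*(-2 + l(V(-1*1, 2))*5) = (12902/11512)*(-2 + (-4 + 18*2)*5) = (12902*(1/11512))*(-2 + (-4 + 36)*5) = 6451*(-2 + 32*5)/5756 = 6451*(-2 + 160)/5756 = (6451/5756)*158 = 509629/2878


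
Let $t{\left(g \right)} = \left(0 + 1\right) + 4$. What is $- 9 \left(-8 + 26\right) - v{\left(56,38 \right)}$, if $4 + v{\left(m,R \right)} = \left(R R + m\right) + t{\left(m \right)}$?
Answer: $-1663$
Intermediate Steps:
$t{\left(g \right)} = 5$ ($t{\left(g \right)} = 1 + 4 = 5$)
$v{\left(m,R \right)} = 1 + m + R^{2}$ ($v{\left(m,R \right)} = -4 + \left(\left(R R + m\right) + 5\right) = -4 + \left(\left(R^{2} + m\right) + 5\right) = -4 + \left(\left(m + R^{2}\right) + 5\right) = -4 + \left(5 + m + R^{2}\right) = 1 + m + R^{2}$)
$- 9 \left(-8 + 26\right) - v{\left(56,38 \right)} = - 9 \left(-8 + 26\right) - \left(1 + 56 + 38^{2}\right) = \left(-9\right) 18 - \left(1 + 56 + 1444\right) = -162 - 1501 = -1663$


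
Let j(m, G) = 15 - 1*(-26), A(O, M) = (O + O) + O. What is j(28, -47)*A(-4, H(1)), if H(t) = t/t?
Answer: -492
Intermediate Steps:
H(t) = 1
A(O, M) = 3*O (A(O, M) = 2*O + O = 3*O)
j(m, G) = 41 (j(m, G) = 15 + 26 = 41)
j(28, -47)*A(-4, H(1)) = 41*(3*(-4)) = 41*(-12) = -492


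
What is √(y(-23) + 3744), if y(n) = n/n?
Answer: √3745 ≈ 61.196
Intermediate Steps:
y(n) = 1
√(y(-23) + 3744) = √(1 + 3744) = √3745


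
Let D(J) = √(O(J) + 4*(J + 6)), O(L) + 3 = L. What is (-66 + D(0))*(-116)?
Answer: 7656 - 116*√21 ≈ 7124.4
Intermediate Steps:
O(L) = -3 + L
D(J) = √(21 + 5*J) (D(J) = √((-3 + J) + 4*(J + 6)) = √((-3 + J) + 4*(6 + J)) = √((-3 + J) + (24 + 4*J)) = √(21 + 5*J))
(-66 + D(0))*(-116) = (-66 + √(21 + 5*0))*(-116) = (-66 + √(21 + 0))*(-116) = (-66 + √21)*(-116) = 7656 - 116*√21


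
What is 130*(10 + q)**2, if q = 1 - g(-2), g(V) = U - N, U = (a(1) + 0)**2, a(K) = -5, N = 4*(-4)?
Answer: 117000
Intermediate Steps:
N = -16
U = 25 (U = (-5 + 0)**2 = (-5)**2 = 25)
g(V) = 41 (g(V) = 25 - 1*(-16) = 25 + 16 = 41)
q = -40 (q = 1 - 1*41 = 1 - 41 = -40)
130*(10 + q)**2 = 130*(10 - 40)**2 = 130*(-30)**2 = 130*900 = 117000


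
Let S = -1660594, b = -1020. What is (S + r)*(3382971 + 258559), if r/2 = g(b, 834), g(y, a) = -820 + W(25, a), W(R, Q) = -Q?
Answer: -6059149050060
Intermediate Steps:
g(y, a) = -820 - a
r = -3308 (r = 2*(-820 - 1*834) = 2*(-820 - 834) = 2*(-1654) = -3308)
(S + r)*(3382971 + 258559) = (-1660594 - 3308)*(3382971 + 258559) = -1663902*3641530 = -6059149050060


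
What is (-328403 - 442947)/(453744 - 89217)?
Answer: -771350/364527 ≈ -2.1160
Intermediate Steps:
(-328403 - 442947)/(453744 - 89217) = -771350/364527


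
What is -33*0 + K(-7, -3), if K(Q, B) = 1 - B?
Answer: 4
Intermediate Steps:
-33*0 + K(-7, -3) = -33*0 + (1 - 1*(-3)) = 0 + (1 + 3) = 0 + 4 = 4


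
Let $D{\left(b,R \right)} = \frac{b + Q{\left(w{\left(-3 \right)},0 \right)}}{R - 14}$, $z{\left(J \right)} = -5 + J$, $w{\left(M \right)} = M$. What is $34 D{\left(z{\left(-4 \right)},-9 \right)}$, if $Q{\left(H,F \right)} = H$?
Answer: $\frac{408}{23} \approx 17.739$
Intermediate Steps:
$D{\left(b,R \right)} = \frac{-3 + b}{-14 + R}$ ($D{\left(b,R \right)} = \frac{b - 3}{R - 14} = \frac{-3 + b}{-14 + R}$)
$34 D{\left(z{\left(-4 \right)},-9 \right)} = 34 \frac{-3 - 9}{-14 - 9} = 34 \frac{-3 - 9}{-23} = 34 \left(\left(- \frac{1}{23}\right) \left(-12\right)\right) = 34 \cdot \frac{12}{23} = \frac{408}{23}$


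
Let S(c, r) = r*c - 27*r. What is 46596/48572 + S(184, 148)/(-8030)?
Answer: -94306639/48754145 ≈ -1.9343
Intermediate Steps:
S(c, r) = -27*r + c*r (S(c, r) = c*r - 27*r = -27*r + c*r)
46596/48572 + S(184, 148)/(-8030) = 46596/48572 + (148*(-27 + 184))/(-8030) = 46596*(1/48572) + (148*157)*(-1/8030) = 11649/12143 + 23236*(-1/8030) = 11649/12143 - 11618/4015 = -94306639/48754145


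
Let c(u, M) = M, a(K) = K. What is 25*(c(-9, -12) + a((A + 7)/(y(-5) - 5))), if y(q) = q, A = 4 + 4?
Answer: -675/2 ≈ -337.50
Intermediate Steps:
A = 8
25*(c(-9, -12) + a((A + 7)/(y(-5) - 5))) = 25*(-12 + (8 + 7)/(-5 - 5)) = 25*(-12 + 15/(-10)) = 25*(-12 + 15*(-⅒)) = 25*(-12 - 3/2) = 25*(-27/2) = -675/2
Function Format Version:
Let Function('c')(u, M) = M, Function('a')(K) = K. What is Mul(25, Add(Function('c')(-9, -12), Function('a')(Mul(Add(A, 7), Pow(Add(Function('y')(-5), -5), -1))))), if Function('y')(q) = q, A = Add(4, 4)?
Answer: Rational(-675, 2) ≈ -337.50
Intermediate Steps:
A = 8
Mul(25, Add(Function('c')(-9, -12), Function('a')(Mul(Add(A, 7), Pow(Add(Function('y')(-5), -5), -1))))) = Mul(25, Add(-12, Mul(Add(8, 7), Pow(Add(-5, -5), -1)))) = Mul(25, Add(-12, Mul(15, Pow(-10, -1)))) = Mul(25, Add(-12, Mul(15, Rational(-1, 10)))) = Mul(25, Add(-12, Rational(-3, 2))) = Mul(25, Rational(-27, 2)) = Rational(-675, 2)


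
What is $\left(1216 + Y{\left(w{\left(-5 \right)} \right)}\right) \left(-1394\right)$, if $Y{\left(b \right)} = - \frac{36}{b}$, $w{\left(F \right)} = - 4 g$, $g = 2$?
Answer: $-1701377$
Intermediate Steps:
$w{\left(F \right)} = -8$ ($w{\left(F \right)} = \left(-4\right) 2 = -8$)
$\left(1216 + Y{\left(w{\left(-5 \right)} \right)}\right) \left(-1394\right) = \left(1216 - \frac{36}{-8}\right) \left(-1394\right) = \left(1216 - - \frac{9}{2}\right) \left(-1394\right) = \left(1216 + \frac{9}{2}\right) \left(-1394\right) = \frac{2441}{2} \left(-1394\right) = -1701377$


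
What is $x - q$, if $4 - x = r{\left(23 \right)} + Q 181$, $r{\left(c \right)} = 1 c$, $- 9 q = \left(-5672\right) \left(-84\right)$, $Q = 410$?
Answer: $- \frac{63871}{3} \approx -21290.0$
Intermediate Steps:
$q = - \frac{158816}{3}$ ($q = - \frac{\left(-5672\right) \left(-84\right)}{9} = \left(- \frac{1}{9}\right) 476448 = - \frac{158816}{3} \approx -52939.0$)
$r{\left(c \right)} = c$
$x = -74229$ ($x = 4 - \left(23 + 410 \cdot 181\right) = 4 - \left(23 + 74210\right) = 4 - 74233 = -74229$)
$x - q = -74229 - - \frac{158816}{3} = -74229 + \frac{158816}{3} = - \frac{63871}{3}$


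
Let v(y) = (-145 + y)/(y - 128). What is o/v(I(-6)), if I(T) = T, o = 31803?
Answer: 4261602/151 ≈ 28223.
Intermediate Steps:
v(y) = (-145 + y)/(-128 + y)
o/v(I(-6)) = 31803/(((-145 - 6)/(-128 - 6))) = 31803/((-151/(-134))) = 31803/((-1/134*(-151))) = 31803/(151/134) = 31803*(134/151) = 4261602/151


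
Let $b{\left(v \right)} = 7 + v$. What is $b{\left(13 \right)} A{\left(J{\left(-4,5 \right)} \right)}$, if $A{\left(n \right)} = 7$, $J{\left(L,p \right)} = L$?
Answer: $140$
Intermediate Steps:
$b{\left(13 \right)} A{\left(J{\left(-4,5 \right)} \right)} = \left(7 + 13\right) 7 = 20 \cdot 7 = 140$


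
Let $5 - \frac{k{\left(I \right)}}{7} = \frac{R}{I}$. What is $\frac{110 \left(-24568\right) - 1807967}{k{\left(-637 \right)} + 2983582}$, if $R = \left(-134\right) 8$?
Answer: $- \frac{410450677}{271508075} \approx -1.5117$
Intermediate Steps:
$R = -1072$
$k{\left(I \right)} = 35 + \frac{7504}{I}$ ($k{\left(I \right)} = 35 - 7 \left(- \frac{1072}{I}\right) = 35 + \frac{7504}{I}$)
$\frac{110 \left(-24568\right) - 1807967}{k{\left(-637 \right)} + 2983582} = \frac{110 \left(-24568\right) - 1807967}{\left(35 + \frac{7504}{-637}\right) + 2983582} = \frac{-2702480 - 1807967}{\left(35 + 7504 \left(- \frac{1}{637}\right)\right) + 2983582} = - \frac{4510447}{\left(35 - \frac{1072}{91}\right) + 2983582} = - \frac{4510447}{\frac{2113}{91} + 2983582} = - \frac{4510447}{\frac{271508075}{91}} = \left(-4510447\right) \frac{91}{271508075} = - \frac{410450677}{271508075}$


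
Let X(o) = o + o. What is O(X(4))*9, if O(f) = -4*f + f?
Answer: -216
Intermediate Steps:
X(o) = 2*o
O(f) = -3*f
O(X(4))*9 = -6*4*9 = -3*8*9 = -24*9 = -216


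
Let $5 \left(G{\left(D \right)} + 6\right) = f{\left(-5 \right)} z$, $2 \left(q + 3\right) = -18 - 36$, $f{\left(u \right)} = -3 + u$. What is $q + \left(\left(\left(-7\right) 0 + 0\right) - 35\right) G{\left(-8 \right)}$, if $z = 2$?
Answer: $292$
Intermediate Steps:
$q = -30$ ($q = -3 + \frac{-18 - 36}{2} = -3 + \frac{1}{2} \left(-54\right) = -3 - 27 = -30$)
$G{\left(D \right)} = - \frac{46}{5}$ ($G{\left(D \right)} = -6 + \frac{\left(-3 - 5\right) 2}{5} = -6 + \frac{\left(-8\right) 2}{5} = -6 + \frac{1}{5} \left(-16\right) = -6 - \frac{16}{5} = - \frac{46}{5}$)
$q + \left(\left(\left(-7\right) 0 + 0\right) - 35\right) G{\left(-8 \right)} = -30 + \left(\left(\left(-7\right) 0 + 0\right) - 35\right) \left(- \frac{46}{5}\right) = -30 + \left(\left(0 + 0\right) - 35\right) \left(- \frac{46}{5}\right) = -30 + \left(0 - 35\right) \left(- \frac{46}{5}\right) = -30 - -322 = -30 + 322 = 292$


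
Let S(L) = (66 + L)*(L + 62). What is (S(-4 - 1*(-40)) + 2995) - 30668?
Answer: -17677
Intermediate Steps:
S(L) = (62 + L)*(66 + L) (S(L) = (66 + L)*(62 + L) = (62 + L)*(66 + L))
(S(-4 - 1*(-40)) + 2995) - 30668 = ((4092 + (-4 - 1*(-40))² + 128*(-4 - 1*(-40))) + 2995) - 30668 = ((4092 + (-4 + 40)² + 128*(-4 + 40)) + 2995) - 30668 = ((4092 + 36² + 128*36) + 2995) - 30668 = ((4092 + 1296 + 4608) + 2995) - 30668 = (9996 + 2995) - 30668 = 12991 - 30668 = -17677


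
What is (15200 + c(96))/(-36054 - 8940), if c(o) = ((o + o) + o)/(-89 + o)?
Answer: -53344/157479 ≈ -0.33874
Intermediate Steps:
c(o) = 3*o/(-89 + o) (c(o) = (2*o + o)/(-89 + o) = (3*o)/(-89 + o) = 3*o/(-89 + o))
(15200 + c(96))/(-36054 - 8940) = (15200 + 3*96/(-89 + 96))/(-36054 - 8940) = (15200 + 3*96/7)/(-44994) = (15200 + 3*96*(⅐))*(-1/44994) = (15200 + 288/7)*(-1/44994) = (106688/7)*(-1/44994) = -53344/157479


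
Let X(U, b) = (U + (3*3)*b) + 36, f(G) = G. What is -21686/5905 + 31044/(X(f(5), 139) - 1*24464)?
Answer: -57151901/11402555 ≈ -5.0122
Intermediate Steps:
X(U, b) = 36 + U + 9*b (X(U, b) = (U + 9*b) + 36 = 36 + U + 9*b)
-21686/5905 + 31044/(X(f(5), 139) - 1*24464) = -21686/5905 + 31044/((36 + 5 + 9*139) - 1*24464) = -21686*1/5905 + 31044/((36 + 5 + 1251) - 24464) = -21686/5905 + 31044/(1292 - 24464) = -21686/5905 + 31044/(-23172) = -21686/5905 + 31044*(-1/23172) = -21686/5905 - 2587/1931 = -57151901/11402555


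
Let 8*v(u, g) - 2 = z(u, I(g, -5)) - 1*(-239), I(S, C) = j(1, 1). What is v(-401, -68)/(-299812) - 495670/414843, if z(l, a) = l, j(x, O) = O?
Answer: -37149879295/31093727379 ≈ -1.1948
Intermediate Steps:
I(S, C) = 1
v(u, g) = 241/8 + u/8 (v(u, g) = ¼ + (u - 1*(-239))/8 = ¼ + (u + 239)/8 = ¼ + (239 + u)/8 = ¼ + (239/8 + u/8) = 241/8 + u/8)
v(-401, -68)/(-299812) - 495670/414843 = (241/8 + (⅛)*(-401))/(-299812) - 495670/414843 = (241/8 - 401/8)*(-1/299812) - 495670*1/414843 = -20*(-1/299812) - 495670/414843 = 5/74953 - 495670/414843 = -37149879295/31093727379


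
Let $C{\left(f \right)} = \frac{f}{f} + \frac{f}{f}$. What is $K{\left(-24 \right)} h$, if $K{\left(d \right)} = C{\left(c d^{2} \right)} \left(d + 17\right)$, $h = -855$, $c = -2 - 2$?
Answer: $11970$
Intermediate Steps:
$c = -4$
$C{\left(f \right)} = 2$ ($C{\left(f \right)} = 1 + 1 = 2$)
$K{\left(d \right)} = 34 + 2 d$ ($K{\left(d \right)} = 2 \left(d + 17\right) = 2 \left(17 + d\right) = 34 + 2 d$)
$K{\left(-24 \right)} h = \left(34 + 2 \left(-24\right)\right) \left(-855\right) = \left(34 - 48\right) \left(-855\right) = \left(-14\right) \left(-855\right) = 11970$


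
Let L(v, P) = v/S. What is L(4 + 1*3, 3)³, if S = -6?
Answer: -343/216 ≈ -1.5880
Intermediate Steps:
L(v, P) = -v/6 (L(v, P) = v/(-6) = v*(-⅙) = -v/6)
L(4 + 1*3, 3)³ = (-(4 + 1*3)/6)³ = (-(4 + 3)/6)³ = (-⅙*7)³ = (-7/6)³ = -343/216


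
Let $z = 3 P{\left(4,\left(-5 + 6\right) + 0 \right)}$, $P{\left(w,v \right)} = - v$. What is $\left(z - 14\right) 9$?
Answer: $-153$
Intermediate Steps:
$z = -3$ ($z = 3 \left(- (\left(-5 + 6\right) + 0)\right) = 3 \left(- (1 + 0)\right) = 3 \left(\left(-1\right) 1\right) = 3 \left(-1\right) = -3$)
$\left(z - 14\right) 9 = \left(-3 - 14\right) 9 = \left(-17\right) 9 = -153$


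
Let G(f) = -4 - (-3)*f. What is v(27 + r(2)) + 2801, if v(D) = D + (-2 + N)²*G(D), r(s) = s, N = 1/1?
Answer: 2913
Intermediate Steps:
N = 1 (N = 1*1 = 1)
G(f) = -4 + 3*f
v(D) = -4 + 4*D (v(D) = D + (-2 + 1)²*(-4 + 3*D) = D + (-1)²*(-4 + 3*D) = D + 1*(-4 + 3*D) = D + (-4 + 3*D) = -4 + 4*D)
v(27 + r(2)) + 2801 = (-4 + 4*(27 + 2)) + 2801 = (-4 + 4*29) + 2801 = (-4 + 116) + 2801 = 112 + 2801 = 2913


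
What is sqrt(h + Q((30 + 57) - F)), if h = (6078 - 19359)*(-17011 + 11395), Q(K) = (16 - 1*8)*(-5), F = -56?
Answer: 2*sqrt(18646514) ≈ 8636.3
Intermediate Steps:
Q(K) = -40 (Q(K) = (16 - 8)*(-5) = 8*(-5) = -40)
h = 74586096 (h = -13281*(-5616) = 74586096)
sqrt(h + Q((30 + 57) - F)) = sqrt(74586096 - 40) = sqrt(74586056) = 2*sqrt(18646514)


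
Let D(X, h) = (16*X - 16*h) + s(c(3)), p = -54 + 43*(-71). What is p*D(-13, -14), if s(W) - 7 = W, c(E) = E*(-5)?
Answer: -24856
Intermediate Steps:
c(E) = -5*E
p = -3107 (p = -54 - 3053 = -3107)
s(W) = 7 + W
D(X, h) = -8 - 16*h + 16*X (D(X, h) = (16*X - 16*h) + (7 - 5*3) = (-16*h + 16*X) + (7 - 15) = (-16*h + 16*X) - 8 = -8 - 16*h + 16*X)
p*D(-13, -14) = -3107*(-8 - 16*(-14) + 16*(-13)) = -3107*(-8 + 224 - 208) = -3107*8 = -24856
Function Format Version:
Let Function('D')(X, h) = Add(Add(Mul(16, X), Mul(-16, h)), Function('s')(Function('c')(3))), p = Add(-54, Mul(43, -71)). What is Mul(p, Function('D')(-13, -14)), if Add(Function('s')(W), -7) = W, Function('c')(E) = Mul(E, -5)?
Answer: -24856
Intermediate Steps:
Function('c')(E) = Mul(-5, E)
p = -3107 (p = Add(-54, -3053) = -3107)
Function('s')(W) = Add(7, W)
Function('D')(X, h) = Add(-8, Mul(-16, h), Mul(16, X)) (Function('D')(X, h) = Add(Add(Mul(16, X), Mul(-16, h)), Add(7, Mul(-5, 3))) = Add(Add(Mul(-16, h), Mul(16, X)), Add(7, -15)) = Add(Add(Mul(-16, h), Mul(16, X)), -8) = Add(-8, Mul(-16, h), Mul(16, X)))
Mul(p, Function('D')(-13, -14)) = Mul(-3107, Add(-8, Mul(-16, -14), Mul(16, -13))) = Mul(-3107, Add(-8, 224, -208)) = Mul(-3107, 8) = -24856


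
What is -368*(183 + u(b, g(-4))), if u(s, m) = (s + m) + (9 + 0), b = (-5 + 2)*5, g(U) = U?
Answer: -63664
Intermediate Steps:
b = -15 (b = -3*5 = -15)
u(s, m) = 9 + m + s (u(s, m) = (m + s) + 9 = 9 + m + s)
-368*(183 + u(b, g(-4))) = -368*(183 + (9 - 4 - 15)) = -368*(183 - 10) = -368*173 = -63664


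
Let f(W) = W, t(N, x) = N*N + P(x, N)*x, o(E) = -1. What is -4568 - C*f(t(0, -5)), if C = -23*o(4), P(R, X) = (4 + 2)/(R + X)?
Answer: -4706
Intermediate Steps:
P(R, X) = 6/(R + X)
t(N, x) = N**2 + 6*x/(N + x) (t(N, x) = N*N + (6/(x + N))*x = N**2 + (6/(N + x))*x = N**2 + 6*x/(N + x))
C = 23 (C = -23*(-1) = 23)
-4568 - C*f(t(0, -5)) = -4568 - 23*(6*(-5) + 0**2*(0 - 5))/(0 - 5) = -4568 - 23*(-30 + 0*(-5))/(-5) = -4568 - 23*(-(-30 + 0)/5) = -4568 - 23*(-1/5*(-30)) = -4568 - 23*6 = -4568 - 1*138 = -4568 - 138 = -4706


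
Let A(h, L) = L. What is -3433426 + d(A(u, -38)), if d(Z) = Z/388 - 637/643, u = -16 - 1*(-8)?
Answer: -428292561887/124742 ≈ -3.4334e+6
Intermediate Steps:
u = -8 (u = -16 + 8 = -8)
d(Z) = -637/643 + Z/388 (d(Z) = Z*(1/388) - 637*1/643 = Z/388 - 637/643 = -637/643 + Z/388)
-3433426 + d(A(u, -38)) = -3433426 + (-637/643 + (1/388)*(-38)) = -3433426 + (-637/643 - 19/194) = -3433426 - 135795/124742 = -428292561887/124742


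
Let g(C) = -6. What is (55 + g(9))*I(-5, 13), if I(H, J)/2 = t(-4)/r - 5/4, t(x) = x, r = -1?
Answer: 539/2 ≈ 269.50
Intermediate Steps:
I(H, J) = 11/2 (I(H, J) = 2*(-4/(-1) - 5/4) = 2*(-4*(-1) - 5*1/4) = 2*(4 - 5/4) = 2*(11/4) = 11/2)
(55 + g(9))*I(-5, 13) = (55 - 6)*(11/2) = 49*(11/2) = 539/2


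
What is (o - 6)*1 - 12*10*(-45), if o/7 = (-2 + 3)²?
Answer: 5401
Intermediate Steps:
o = 7 (o = 7*(-2 + 3)² = 7*1² = 7*1 = 7)
(o - 6)*1 - 12*10*(-45) = (7 - 6)*1 - 12*10*(-45) = 1*1 - 120*(-45) = 1 + 5400 = 5401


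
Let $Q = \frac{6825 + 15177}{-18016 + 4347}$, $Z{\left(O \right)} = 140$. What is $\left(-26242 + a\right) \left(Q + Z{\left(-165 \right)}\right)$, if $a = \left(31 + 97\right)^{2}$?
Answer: $- \frac{18647964564}{13669} \approx -1.3643 \cdot 10^{6}$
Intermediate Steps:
$a = 16384$ ($a = 128^{2} = 16384$)
$Q = - \frac{22002}{13669}$ ($Q = \frac{22002}{-13669} = 22002 \left(- \frac{1}{13669}\right) = - \frac{22002}{13669} \approx -1.6096$)
$\left(-26242 + a\right) \left(Q + Z{\left(-165 \right)}\right) = \left(-26242 + 16384\right) \left(- \frac{22002}{13669} + 140\right) = \left(-9858\right) \frac{1891658}{13669} = - \frac{18647964564}{13669}$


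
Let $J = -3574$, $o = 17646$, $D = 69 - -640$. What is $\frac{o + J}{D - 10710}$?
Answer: $- \frac{14072}{10001} \approx -1.4071$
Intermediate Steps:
$D = 709$ ($D = 69 + 640 = 709$)
$\frac{o + J}{D - 10710} = \frac{17646 - 3574}{709 - 10710} = \frac{14072}{-10001} = 14072 \left(- \frac{1}{10001}\right) = - \frac{14072}{10001}$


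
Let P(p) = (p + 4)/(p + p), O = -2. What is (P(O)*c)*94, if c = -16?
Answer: 752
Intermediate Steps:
P(p) = (4 + p)/(2*p) (P(p) = (4 + p)/((2*p)) = (4 + p)*(1/(2*p)) = (4 + p)/(2*p))
(P(O)*c)*94 = (((½)*(4 - 2)/(-2))*(-16))*94 = (((½)*(-½)*2)*(-16))*94 = -½*(-16)*94 = 8*94 = 752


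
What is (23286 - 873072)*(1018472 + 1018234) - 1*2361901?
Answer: -1730766606817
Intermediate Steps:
(23286 - 873072)*(1018472 + 1018234) - 1*2361901 = -849786*2036706 - 2361901 = -1730764244916 - 2361901 = -1730766606817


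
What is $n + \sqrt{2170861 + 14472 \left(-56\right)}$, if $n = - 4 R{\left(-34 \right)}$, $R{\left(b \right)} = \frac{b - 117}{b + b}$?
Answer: $- \frac{151}{17} + \sqrt{1360429} \approx 1157.5$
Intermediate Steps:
$R{\left(b \right)} = \frac{-117 + b}{2 b}$
$n = - \frac{151}{17}$ ($n = - 4 \frac{-117 - 34}{2 \left(-34\right)} = - 4 \cdot \frac{1}{2} \left(- \frac{1}{34}\right) \left(-151\right) = \left(-4\right) \frac{151}{68} = - \frac{151}{17} \approx -8.8824$)
$n + \sqrt{2170861 + 14472 \left(-56\right)} = - \frac{151}{17} + \sqrt{2170861 + 14472 \left(-56\right)} = - \frac{151}{17} + \sqrt{2170861 - 810432} = - \frac{151}{17} + \sqrt{1360429}$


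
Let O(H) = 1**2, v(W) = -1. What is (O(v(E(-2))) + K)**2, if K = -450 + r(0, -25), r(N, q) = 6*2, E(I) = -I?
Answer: 190969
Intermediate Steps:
r(N, q) = 12
O(H) = 1
K = -438 (K = -450 + 12 = -438)
(O(v(E(-2))) + K)**2 = (1 - 438)**2 = (-437)**2 = 190969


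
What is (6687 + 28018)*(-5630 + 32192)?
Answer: 921834210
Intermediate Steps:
(6687 + 28018)*(-5630 + 32192) = 34705*26562 = 921834210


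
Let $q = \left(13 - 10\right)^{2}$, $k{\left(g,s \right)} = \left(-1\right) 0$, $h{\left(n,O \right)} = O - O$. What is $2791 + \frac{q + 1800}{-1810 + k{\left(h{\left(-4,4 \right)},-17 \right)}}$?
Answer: $\frac{5049901}{1810} \approx 2790.0$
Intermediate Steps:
$h{\left(n,O \right)} = 0$
$k{\left(g,s \right)} = 0$
$q = 9$ ($q = 3^{2} = 9$)
$2791 + \frac{q + 1800}{-1810 + k{\left(h{\left(-4,4 \right)},-17 \right)}} = 2791 + \frac{9 + 1800}{-1810 + 0} = 2791 + \frac{1809}{-1810} = 2791 + 1809 \left(- \frac{1}{1810}\right) = 2791 - \frac{1809}{1810} = \frac{5049901}{1810}$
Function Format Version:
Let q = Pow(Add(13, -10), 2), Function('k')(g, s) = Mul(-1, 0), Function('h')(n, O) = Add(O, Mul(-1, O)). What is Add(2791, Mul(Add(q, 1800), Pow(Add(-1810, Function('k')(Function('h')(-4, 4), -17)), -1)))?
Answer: Rational(5049901, 1810) ≈ 2790.0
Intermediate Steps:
Function('h')(n, O) = 0
Function('k')(g, s) = 0
q = 9 (q = Pow(3, 2) = 9)
Add(2791, Mul(Add(q, 1800), Pow(Add(-1810, Function('k')(Function('h')(-4, 4), -17)), -1))) = Add(2791, Mul(Add(9, 1800), Pow(Add(-1810, 0), -1))) = Add(2791, Mul(1809, Pow(-1810, -1))) = Add(2791, Mul(1809, Rational(-1, 1810))) = Add(2791, Rational(-1809, 1810)) = Rational(5049901, 1810)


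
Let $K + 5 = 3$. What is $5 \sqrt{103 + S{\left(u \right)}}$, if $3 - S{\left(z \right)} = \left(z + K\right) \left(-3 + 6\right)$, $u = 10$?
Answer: $5 \sqrt{82} \approx 45.277$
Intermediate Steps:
$K = -2$ ($K = -5 + 3 = -2$)
$S{\left(z \right)} = 9 - 3 z$ ($S{\left(z \right)} = 3 - \left(z - 2\right) \left(-3 + 6\right) = 3 - \left(-2 + z\right) 3 = 3 - \left(-6 + 3 z\right) = 9 - 3 z$)
$5 \sqrt{103 + S{\left(u \right)}} = 5 \sqrt{103 + \left(9 - 30\right)} = 5 \sqrt{103 - 21} = 5 \sqrt{82}$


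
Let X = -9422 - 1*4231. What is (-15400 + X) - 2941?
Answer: -31994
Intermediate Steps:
X = -13653 (X = -9422 - 4231 = -13653)
(-15400 + X) - 2941 = (-15400 - 13653) - 2941 = -29053 - 2941 = -31994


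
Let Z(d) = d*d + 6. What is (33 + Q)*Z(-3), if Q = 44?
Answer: 1155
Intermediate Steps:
Z(d) = 6 + d² (Z(d) = d² + 6 = 6 + d²)
(33 + Q)*Z(-3) = (33 + 44)*(6 + (-3)²) = 77*(6 + 9) = 77*15 = 1155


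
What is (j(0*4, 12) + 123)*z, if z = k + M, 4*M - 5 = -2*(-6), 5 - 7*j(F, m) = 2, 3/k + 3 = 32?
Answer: 109080/203 ≈ 537.34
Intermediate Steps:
k = 3/29 (k = 3/(-3 + 32) = 3/29 ≈ 0.10345)
j(F, m) = 3/7 (j(F, m) = 5/7 - 1/7*2 = 5/7 - 2/7 = 3/7)
M = 17/4 (M = 5/4 + (-2*(-6))/4 = 5/4 + (1/4)*12 = 5/4 + 3 = 17/4 ≈ 4.2500)
z = 505/116 (z = 3/29 + 17/4 = 505/116 ≈ 4.3534)
(j(0*4, 12) + 123)*z = (3/7 + 123)*(505/116) = (864/7)*(505/116) = 109080/203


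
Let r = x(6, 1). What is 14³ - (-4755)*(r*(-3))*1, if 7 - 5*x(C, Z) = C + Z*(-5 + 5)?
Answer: -109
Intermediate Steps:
x(C, Z) = 7/5 - C/5 (x(C, Z) = 7/5 - (C + Z*(-5 + 5))/5 = 7/5 - (C + Z*0)/5 = 7/5 - (C + 0)/5 = 7/5 - C/5)
r = ⅕ (r = 7/5 - ⅕*6 = 7/5 - 6/5 = ⅕ ≈ 0.20000)
14³ - (-4755)*(r*(-3))*1 = 14³ - (-4755)*((⅕)*(-3))*1 = 2744 - (-4755)*(-⅗*1) = 2744 - (-4755)*(-3)/5 = 2744 - 1*2853 = 2744 - 2853 = -109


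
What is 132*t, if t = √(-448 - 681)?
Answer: 132*I*√1129 ≈ 4435.3*I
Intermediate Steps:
t = I*√1129 (t = √(-1129) = I*√1129 ≈ 33.601*I)
132*t = 132*(I*√1129) = 132*I*√1129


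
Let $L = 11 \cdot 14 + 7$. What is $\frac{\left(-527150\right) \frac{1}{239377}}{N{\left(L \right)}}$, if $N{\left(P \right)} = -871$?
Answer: $\frac{40550}{16038259} \approx 0.0025283$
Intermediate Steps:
$L = 161$ ($L = 154 + 7 = 161$)
$\frac{\left(-527150\right) \frac{1}{239377}}{N{\left(L \right)}} = \frac{\left(-527150\right) \frac{1}{239377}}{-871} = \left(-527150\right) \frac{1}{239377} \left(- \frac{1}{871}\right) = \left(- \frac{527150}{239377}\right) \left(- \frac{1}{871}\right) = \frac{40550}{16038259}$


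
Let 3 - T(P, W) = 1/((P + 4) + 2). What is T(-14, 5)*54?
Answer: 675/4 ≈ 168.75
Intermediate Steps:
T(P, W) = 3 - 1/(6 + P) (T(P, W) = 3 - 1/((P + 4) + 2) = 3 - 1/((4 + P) + 2) = 3 - 1/(6 + P))
T(-14, 5)*54 = ((17 + 3*(-14))/(6 - 14))*54 = ((17 - 42)/(-8))*54 = -⅛*(-25)*54 = (25/8)*54 = 675/4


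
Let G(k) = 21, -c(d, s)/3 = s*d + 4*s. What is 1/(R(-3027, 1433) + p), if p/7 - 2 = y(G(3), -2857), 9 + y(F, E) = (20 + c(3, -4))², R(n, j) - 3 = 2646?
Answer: 1/78312 ≈ 1.2769e-5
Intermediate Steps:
R(n, j) = 2649 (R(n, j) = 3 + 2646 = 2649)
c(d, s) = -12*s - 3*d*s (c(d, s) = -3*(s*d + 4*s) = -3*(d*s + 4*s) = -3*(4*s + d*s) = -12*s - 3*d*s)
y(F, E) = 10807 (y(F, E) = -9 + (20 - 3*(-4)*(4 + 3))² = -9 + (20 - 3*(-4)*7)² = -9 + (20 + 84)² = -9 + 104² = -9 + 10816 = 10807)
p = 75663 (p = 14 + 7*10807 = 14 + 75649 = 75663)
1/(R(-3027, 1433) + p) = 1/(2649 + 75663) = 1/78312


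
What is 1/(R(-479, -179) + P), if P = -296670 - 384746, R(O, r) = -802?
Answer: -1/682218 ≈ -1.4658e-6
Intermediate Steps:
P = -681416
1/(R(-479, -179) + P) = 1/(-802 - 681416) = 1/(-682218) = -1/682218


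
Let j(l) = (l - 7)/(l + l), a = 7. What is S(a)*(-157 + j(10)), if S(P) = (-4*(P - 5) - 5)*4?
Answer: 40781/5 ≈ 8156.2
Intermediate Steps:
j(l) = (-7 + l)/(2*l) (j(l) = (-7 + l)/((2*l)) = (-7 + l)*(1/(2*l)) = (-7 + l)/(2*l))
S(P) = 60 - 16*P (S(P) = (-4*(-5 + P) - 5)*4 = ((20 - 4*P) - 5)*4 = (15 - 4*P)*4 = 60 - 16*P)
S(a)*(-157 + j(10)) = (60 - 16*7)*(-157 + (½)*(-7 + 10)/10) = (60 - 112)*(-157 + (½)*(⅒)*3) = -52*(-157 + 3/20) = -52*(-3137/20) = 40781/5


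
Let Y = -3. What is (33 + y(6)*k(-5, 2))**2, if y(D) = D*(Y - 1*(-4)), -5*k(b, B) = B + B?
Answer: 19881/25 ≈ 795.24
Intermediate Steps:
k(b, B) = -2*B/5 (k(b, B) = -(B + B)/5 = -2*B/5)
y(D) = D (y(D) = D*(-3 - 1*(-4)) = D*(-3 + 4) = D*1 = D)
(33 + y(6)*k(-5, 2))**2 = (33 + 6*(-2/5*2))**2 = (33 + 6*(-4/5))**2 = (33 - 24/5)**2 = (141/5)**2 = 19881/25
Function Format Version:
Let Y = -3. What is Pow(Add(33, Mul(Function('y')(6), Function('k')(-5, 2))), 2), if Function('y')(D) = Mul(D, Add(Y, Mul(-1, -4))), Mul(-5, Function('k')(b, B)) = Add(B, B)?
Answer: Rational(19881, 25) ≈ 795.24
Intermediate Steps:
Function('k')(b, B) = Mul(Rational(-2, 5), B) (Function('k')(b, B) = Mul(Rational(-1, 5), Add(B, B)) = Mul(Rational(-1, 5), Mul(2, B)) = Mul(Rational(-2, 5), B))
Function('y')(D) = D (Function('y')(D) = Mul(D, Add(-3, Mul(-1, -4))) = Mul(D, Add(-3, 4)) = Mul(D, 1) = D)
Pow(Add(33, Mul(Function('y')(6), Function('k')(-5, 2))), 2) = Pow(Add(33, Mul(6, Mul(Rational(-2, 5), 2))), 2) = Pow(Add(33, Mul(6, Rational(-4, 5))), 2) = Pow(Add(33, Rational(-24, 5)), 2) = Pow(Rational(141, 5), 2) = Rational(19881, 25)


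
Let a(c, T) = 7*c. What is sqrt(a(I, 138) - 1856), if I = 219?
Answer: I*sqrt(323) ≈ 17.972*I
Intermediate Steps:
sqrt(a(I, 138) - 1856) = sqrt(7*219 - 1856) = sqrt(1533 - 1856) = sqrt(-323) = I*sqrt(323)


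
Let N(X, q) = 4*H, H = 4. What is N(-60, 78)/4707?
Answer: 16/4707 ≈ 0.0033992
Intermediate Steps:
N(X, q) = 16 (N(X, q) = 4*4 = 16)
N(-60, 78)/4707 = 16/4707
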